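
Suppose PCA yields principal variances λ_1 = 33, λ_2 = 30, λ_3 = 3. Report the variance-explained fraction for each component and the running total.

Step 1 — total variance = trace(Sigma) = Σ λ_i = 33 + 30 + 3 = 66.

Step 2 — fraction explained by component i = λ_i / Σ λ:
  PC1: 33/66 = 0.5
  PC2: 30/66 = 0.4545
  PC3: 3/66 = 0.0455

Step 3 — cumulative fraction after k components = (λ_1 + ... + λ_k) / Σ λ:
  k = 1: 33/66 = 0.5
  k = 2: (33 + 30)/66 = 63/66 = 0.9545
  k = 3: (33 + 30 + 3)/66 = 66/66 = 1

Summary (fraction, with percent):

explained: PC1 0.5 (50%), PC2 0.4545 (45.45%), PC3 0.0455 (4.55%);  cumulative: 0.5, 0.9545, 1


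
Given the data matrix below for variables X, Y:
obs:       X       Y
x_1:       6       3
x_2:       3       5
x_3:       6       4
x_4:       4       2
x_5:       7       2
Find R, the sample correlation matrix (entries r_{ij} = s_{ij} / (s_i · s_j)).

Step 1 — column means:
  mean(X) = (6 + 3 + 6 + 4 + 7) / 5 = 26/5 = 5.2
  mean(Y) = (3 + 5 + 4 + 2 + 2) / 5 = 16/5 = 3.2

Step 2 — sample variances and covariances s[i,j] = (1/(n-1)) · Σ_k (x_{k,i} - mean_i) · (x_{k,j} - mean_j), with n-1 = 4:
  s[X,X] = ((0.8)·(0.8) + (-2.2)·(-2.2) + (0.8)·(0.8) + (-1.2)·(-1.2) + (1.8)·(1.8)) / 4 = 10.8/4 = 2.7
  s[X,Y] = ((0.8)·(-0.2) + (-2.2)·(1.8) + (0.8)·(0.8) + (-1.2)·(-1.2) + (1.8)·(-1.2)) / 4 = -4.2/4 = -1.05
  s[Y,Y] = ((-0.2)·(-0.2) + (1.8)·(1.8) + (0.8)·(0.8) + (-1.2)·(-1.2) + (-1.2)·(-1.2)) / 4 = 6.8/4 = 1.7
  Sample standard deviations s_i = √(s[i,i]):
  s(X) = √(2.7) = 1.6432
  s(Y) = √(1.7) = 1.3038

Step 3 — r_{ij} = s_{ij} / (s_i · s_j):
  r[X,X] = 1 (diagonal).
  r[X,Y] = -1.05 / (1.6432 · 1.3038) = -1.05 / 2.1424 = -0.4901
  r[Y,Y] = 1 (diagonal).

R is symmetric with unit diagonal. Assembling:

R = [[1, -0.4901],
 [-0.4901, 1]]


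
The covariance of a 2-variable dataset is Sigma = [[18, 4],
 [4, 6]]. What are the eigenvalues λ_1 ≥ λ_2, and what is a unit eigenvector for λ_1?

Step 1 — characteristic polynomial of 2×2 Sigma:
  det(Sigma - λI) = λ² - trace · λ + det = 0.
  trace = 18 + 6 = 24, det = 18·6 - (4)² = 92.
Step 2 — discriminant:
  Δ = trace² - 4·det = 576 - 368 = 208.
Step 3 — eigenvalues:
  λ = (trace ± √Δ)/2 = (24 ± 14.4222)/2,
  λ_1 = 19.2111,  λ_2 = 4.7889.

Step 4 — unit eigenvector for λ_1: solve (Sigma - λ_1 I)v = 0. First row:
  (18 - 19.2111)·v_x + (4)·v_y = 0, i.e. (-1.2111)·v_x + (4)·v_y = 0,
  so v ∝ (b, λ_1 - a) = (4, 1.2111) = u.
  ||u|| = √((4)² + (1.2111)²) = √(17.4668) ≈ 4.1793,
  v_1 = u/||u|| ≈ (0.9571, 0.2898) (||v_1|| = 1).

λ_1 = 19.2111,  λ_2 = 4.7889;  v_1 ≈ (0.9571, 0.2898)


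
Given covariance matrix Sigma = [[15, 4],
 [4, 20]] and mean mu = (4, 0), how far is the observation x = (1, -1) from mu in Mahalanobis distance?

Step 1 — centre the observation: (x - mu) = (-3, -1).

Step 2 — invert Sigma. det(Sigma) = 15·20 - (4)² = 284.
  Sigma^{-1} = (1/det) · [[d, -b], [-b, a]] = [[0.0704, -0.0141],
 [-0.0141, 0.0528]].

Step 3 — form the quadratic (x - mu)^T · Sigma^{-1} · (x - mu):
  Sigma^{-1} · (x - mu) = (-0.1972, -0.0106).
  (x - mu)^T · [Sigma^{-1} · (x - mu)] = (-3)·(-0.1972) + (-1)·(-0.0106) = 0.6021.

Step 4 — take square root: d = √(0.6021) ≈ 0.776.

d(x, mu) = √(0.6021) ≈ 0.776


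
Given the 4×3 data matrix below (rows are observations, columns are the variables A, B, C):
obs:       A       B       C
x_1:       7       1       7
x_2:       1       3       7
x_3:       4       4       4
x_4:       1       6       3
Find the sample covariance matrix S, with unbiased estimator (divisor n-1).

Step 1 — column means:
  mean(A) = (7 + 1 + 4 + 1) / 4 = 13/4 = 3.25
  mean(B) = (1 + 3 + 4 + 6) / 4 = 14/4 = 3.5
  mean(C) = (7 + 7 + 4 + 3) / 4 = 21/4 = 5.25

Step 2 — sample covariance S[i,j] = (1/(n-1)) · Σ_k (x_{k,i} - mean_i) · (x_{k,j} - mean_j), with n-1 = 3.
  S[A,A] = ((3.75)·(3.75) + (-2.25)·(-2.25) + (0.75)·(0.75) + (-2.25)·(-2.25)) / 3 = 24.75/3 = 8.25
  S[A,B] = ((3.75)·(-2.5) + (-2.25)·(-0.5) + (0.75)·(0.5) + (-2.25)·(2.5)) / 3 = -13.5/3 = -4.5
  S[A,C] = ((3.75)·(1.75) + (-2.25)·(1.75) + (0.75)·(-1.25) + (-2.25)·(-2.25)) / 3 = 6.75/3 = 2.25
  S[B,B] = ((-2.5)·(-2.5) + (-0.5)·(-0.5) + (0.5)·(0.5) + (2.5)·(2.5)) / 3 = 13/3 = 4.3333
  S[B,C] = ((-2.5)·(1.75) + (-0.5)·(1.75) + (0.5)·(-1.25) + (2.5)·(-2.25)) / 3 = -11.5/3 = -3.8333
  S[C,C] = ((1.75)·(1.75) + (1.75)·(1.75) + (-1.25)·(-1.25) + (-2.25)·(-2.25)) / 3 = 12.75/3 = 4.25

S is symmetric (S[j,i] = S[i,j]). Assembling:

S = [[8.25, -4.5, 2.25],
 [-4.5, 4.3333, -3.8333],
 [2.25, -3.8333, 4.25]]


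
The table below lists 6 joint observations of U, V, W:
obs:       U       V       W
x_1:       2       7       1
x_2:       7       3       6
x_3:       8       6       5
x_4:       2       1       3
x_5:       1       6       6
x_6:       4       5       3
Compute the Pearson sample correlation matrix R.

Step 1 — column means:
  mean(U) = (2 + 7 + 8 + 2 + 1 + 4) / 6 = 24/6 = 4
  mean(V) = (7 + 3 + 6 + 1 + 6 + 5) / 6 = 28/6 = 4.6667
  mean(W) = (1 + 6 + 5 + 3 + 6 + 3) / 6 = 24/6 = 4

Step 2 — sample variances and covariances s[i,j] = (1/(n-1)) · Σ_k (x_{k,i} - mean_i) · (x_{k,j} - mean_j), with n-1 = 5:
  s[U,U] = ((-2)·(-2) + (3)·(3) + (4)·(4) + (-2)·(-2) + (-3)·(-3) + (0)·(0)) / 5 = 42/5 = 8.4
  s[U,V] = ((-2)·(2.3333) + (3)·(-1.6667) + (4)·(1.3333) + (-2)·(-3.6667) + (-3)·(1.3333) + (0)·(0.3333)) / 5 = -1/5 = -0.2
  s[U,W] = ((-2)·(-3) + (3)·(2) + (4)·(1) + (-2)·(-1) + (-3)·(2) + (0)·(-1)) / 5 = 12/5 = 2.4
  s[V,V] = ((2.3333)·(2.3333) + (-1.6667)·(-1.6667) + (1.3333)·(1.3333) + (-3.6667)·(-3.6667) + (1.3333)·(1.3333) + (0.3333)·(0.3333)) / 5 = 25.3333/5 = 5.0667
  s[V,W] = ((2.3333)·(-3) + (-1.6667)·(2) + (1.3333)·(1) + (-3.6667)·(-1) + (1.3333)·(2) + (0.3333)·(-1)) / 5 = -3/5 = -0.6
  s[W,W] = ((-3)·(-3) + (2)·(2) + (1)·(1) + (-1)·(-1) + (2)·(2) + (-1)·(-1)) / 5 = 20/5 = 4
  Sample standard deviations s_i = √(s[i,i]):
  s(U) = √(8.4) = 2.8983
  s(V) = √(5.0667) = 2.2509
  s(W) = √(4) = 2

Step 3 — r_{ij} = s_{ij} / (s_i · s_j):
  r[U,U] = 1 (diagonal).
  r[U,V] = -0.2 / (2.8983 · 2.2509) = -0.2 / 6.5238 = -0.0307
  r[U,W] = 2.4 / (2.8983 · 2) = 2.4 / 5.7966 = 0.414
  r[V,V] = 1 (diagonal).
  r[V,W] = -0.6 / (2.2509 · 2) = -0.6 / 4.5019 = -0.1333
  r[W,W] = 1 (diagonal).

R is symmetric with unit diagonal. Assembling:

R = [[1, -0.0307, 0.414],
 [-0.0307, 1, -0.1333],
 [0.414, -0.1333, 1]]


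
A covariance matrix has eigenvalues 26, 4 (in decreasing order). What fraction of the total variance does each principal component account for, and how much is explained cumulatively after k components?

Step 1 — total variance = trace(Sigma) = Σ λ_i = 26 + 4 = 30.

Step 2 — fraction explained by component i = λ_i / Σ λ:
  PC1: 26/30 = 0.8667
  PC2: 4/30 = 0.1333

Step 3 — cumulative fraction after k components = (λ_1 + ... + λ_k) / Σ λ:
  k = 1: 26/30 = 0.8667
  k = 2: (26 + 4)/30 = 30/30 = 1

Summary (fraction, with percent):

explained: PC1 0.8667 (86.67%), PC2 0.1333 (13.33%);  cumulative: 0.8667, 1


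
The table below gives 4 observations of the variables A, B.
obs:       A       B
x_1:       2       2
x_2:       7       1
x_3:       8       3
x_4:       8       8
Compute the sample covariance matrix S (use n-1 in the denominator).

Step 1 — column means:
  mean(A) = (2 + 7 + 8 + 8) / 4 = 25/4 = 6.25
  mean(B) = (2 + 1 + 3 + 8) / 4 = 14/4 = 3.5

Step 2 — sample covariance S[i,j] = (1/(n-1)) · Σ_k (x_{k,i} - mean_i) · (x_{k,j} - mean_j), with n-1 = 3.
  S[A,A] = ((-4.25)·(-4.25) + (0.75)·(0.75) + (1.75)·(1.75) + (1.75)·(1.75)) / 3 = 24.75/3 = 8.25
  S[A,B] = ((-4.25)·(-1.5) + (0.75)·(-2.5) + (1.75)·(-0.5) + (1.75)·(4.5)) / 3 = 11.5/3 = 3.8333
  S[B,B] = ((-1.5)·(-1.5) + (-2.5)·(-2.5) + (-0.5)·(-0.5) + (4.5)·(4.5)) / 3 = 29/3 = 9.6667

S is symmetric (S[j,i] = S[i,j]). Assembling:

S = [[8.25, 3.8333],
 [3.8333, 9.6667]]


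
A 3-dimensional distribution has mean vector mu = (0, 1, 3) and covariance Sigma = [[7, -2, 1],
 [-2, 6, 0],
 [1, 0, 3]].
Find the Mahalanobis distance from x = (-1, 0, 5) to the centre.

Step 1 — centre the observation: (x - mu) = (-1, -1, 2).

Step 2 — invert Sigma (cofactor / det for 3×3, or solve directly):
  Sigma^{-1} = [[0.1667, 0.0556, -0.0556],
 [0.0556, 0.1852, -0.0185],
 [-0.0556, -0.0185, 0.3519]].

Step 3 — form the quadratic (x - mu)^T · Sigma^{-1} · (x - mu):
  Sigma^{-1} · (x - mu) = (-0.3333, -0.2778, 0.7778).
  (x - mu)^T · [Sigma^{-1} · (x - mu)] = (-1)·(-0.3333) + (-1)·(-0.2778) + (2)·(0.7778) = 2.1667.

Step 4 — take square root: d = √(2.1667) ≈ 1.472.

d(x, mu) = √(2.1667) ≈ 1.472


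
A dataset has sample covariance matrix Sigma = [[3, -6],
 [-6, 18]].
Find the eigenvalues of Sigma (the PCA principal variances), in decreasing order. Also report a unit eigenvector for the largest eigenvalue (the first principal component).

Step 1 — characteristic polynomial of 2×2 Sigma:
  det(Sigma - λI) = λ² - trace · λ + det = 0.
  trace = 3 + 18 = 21, det = 3·18 - (-6)² = 18.
Step 2 — discriminant:
  Δ = trace² - 4·det = 441 - 72 = 369.
Step 3 — eigenvalues:
  λ = (trace ± √Δ)/2 = (21 ± 19.2094)/2,
  λ_1 = 20.1047,  λ_2 = 0.8953.

Step 4 — unit eigenvector for λ_1: solve (Sigma - λ_1 I)v = 0. First row:
  (3 - 20.1047)·v_x + (-6)·v_y = 0, i.e. (-17.1047)·v_x + (-6)·v_y = 0,
  so v ∝ (b, λ_1 - a) = (-6, 17.1047); multiply by -1 so the first entry is positive: u = (6, -17.1047).
  ||u|| = √((6)² + (-17.1047)²) = √(328.5703) ≈ 18.1265,
  v_1 = u/||u|| ≈ (0.331, -0.9436) (||v_1|| = 1).

λ_1 = 20.1047,  λ_2 = 0.8953;  v_1 ≈ (0.331, -0.9436)


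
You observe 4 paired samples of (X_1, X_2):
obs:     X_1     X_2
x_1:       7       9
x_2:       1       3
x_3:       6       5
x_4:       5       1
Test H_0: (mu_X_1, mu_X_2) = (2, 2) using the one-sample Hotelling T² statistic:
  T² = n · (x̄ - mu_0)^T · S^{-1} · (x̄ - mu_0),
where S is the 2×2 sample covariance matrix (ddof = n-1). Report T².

Step 1 — sample mean vector:
  mean(X_1) = (7 + 1 + 6 + 5) / 4 = 19/4 = 4.75
  mean(X_2) = (9 + 3 + 5 + 1) / 4 = 18/4 = 4.5
  x̄ = (4.75, 4.5),  deviation x̄ - mu_0 = (4.75, 4.5) - (2, 2) = (2.75, 2.5).

Step 2 — sample covariance matrix, S[i,j] = (1/(n-1)) · Σ_k (x_{k,i} - mean_i) · (x_{k,j} - mean_j), divisor n-1 = 3:
  S[X_1,X_1] = ((2.25)·(2.25) + (-3.75)·(-3.75) + (1.25)·(1.25) + (0.25)·(0.25)) / 3 = 20.75/3 = 6.9167
  S[X_1,X_2] = ((2.25)·(4.5) + (-3.75)·(-1.5) + (1.25)·(0.5) + (0.25)·(-3.5)) / 3 = 15.5/3 = 5.1667
  S[X_2,X_2] = ((4.5)·(4.5) + (-1.5)·(-1.5) + (0.5)·(0.5) + (-3.5)·(-3.5)) / 3 = 35/3 = 11.6667
  S = [[6.9167, 5.1667],
 [5.1667, 11.6667]].

Step 3 — invert S. det(S) = 6.9167·11.6667 - (5.1667)² = 54.
  S^{-1} = (1/det) · [[d, -b], [-b, a]] = [[0.216, -0.0957],
 [-0.0957, 0.1281]].

Step 4 — quadratic form (x̄ - mu_0)^T · S^{-1} · (x̄ - mu_0):
  S^{-1} · (x̄ - mu_0) = (0.3549, 0.0571),
  (x̄ - mu_0)^T · [...] = (2.75)·(0.3549) + (2.5)·(0.0571) = 1.1188.

Step 5 — scale by n: T² = 4 · 1.1188 = 4.4753.

T² ≈ 4.4753


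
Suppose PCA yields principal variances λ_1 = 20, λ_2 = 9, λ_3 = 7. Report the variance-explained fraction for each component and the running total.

Step 1 — total variance = trace(Sigma) = Σ λ_i = 20 + 9 + 7 = 36.

Step 2 — fraction explained by component i = λ_i / Σ λ:
  PC1: 20/36 = 0.5556
  PC2: 9/36 = 0.25
  PC3: 7/36 = 0.1944

Step 3 — cumulative fraction after k components = (λ_1 + ... + λ_k) / Σ λ:
  k = 1: 20/36 = 0.5556
  k = 2: (20 + 9)/36 = 29/36 = 0.8056
  k = 3: (20 + 9 + 7)/36 = 36/36 = 1

Summary (fraction, with percent):

explained: PC1 0.5556 (55.56%), PC2 0.25 (25%), PC3 0.1944 (19.44%);  cumulative: 0.5556, 0.8056, 1


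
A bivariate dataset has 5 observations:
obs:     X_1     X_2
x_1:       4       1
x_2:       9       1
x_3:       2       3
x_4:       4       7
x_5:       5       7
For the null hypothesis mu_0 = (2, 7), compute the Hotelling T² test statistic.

Step 1 — sample mean vector:
  mean(X_1) = (4 + 9 + 2 + 4 + 5) / 5 = 24/5 = 4.8
  mean(X_2) = (1 + 1 + 3 + 7 + 7) / 5 = 19/5 = 3.8
  x̄ = (4.8, 3.8),  deviation x̄ - mu_0 = (4.8, 3.8) - (2, 7) = (2.8, -3.2).

Step 2 — sample covariance matrix, S[i,j] = (1/(n-1)) · Σ_k (x_{k,i} - mean_i) · (x_{k,j} - mean_j), divisor n-1 = 4:
  S[X_1,X_1] = ((-0.8)·(-0.8) + (4.2)·(4.2) + (-2.8)·(-2.8) + (-0.8)·(-0.8) + (0.2)·(0.2)) / 4 = 26.8/4 = 6.7
  S[X_1,X_2] = ((-0.8)·(-2.8) + (4.2)·(-2.8) + (-2.8)·(-0.8) + (-0.8)·(3.2) + (0.2)·(3.2)) / 4 = -9.2/4 = -2.3
  S[X_2,X_2] = ((-2.8)·(-2.8) + (-2.8)·(-2.8) + (-0.8)·(-0.8) + (3.2)·(3.2) + (3.2)·(3.2)) / 4 = 36.8/4 = 9.2
  S = [[6.7, -2.3],
 [-2.3, 9.2]].

Step 3 — invert S. det(S) = 6.7·9.2 - (-2.3)² = 56.35.
  S^{-1} = (1/det) · [[d, -b], [-b, a]] = [[0.1633, 0.0408],
 [0.0408, 0.1189]].

Step 4 — quadratic form (x̄ - mu_0)^T · S^{-1} · (x̄ - mu_0):
  S^{-1} · (x̄ - mu_0) = (0.3265, -0.2662),
  (x̄ - mu_0)^T · [...] = (2.8)·(0.3265) + (-3.2)·(-0.2662) = 1.7661.

Step 5 — scale by n: T² = 5 · 1.7661 = 8.8305.

T² ≈ 8.8305


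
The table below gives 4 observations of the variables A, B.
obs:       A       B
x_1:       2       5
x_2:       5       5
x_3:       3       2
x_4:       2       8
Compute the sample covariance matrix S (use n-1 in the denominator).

Step 1 — column means:
  mean(A) = (2 + 5 + 3 + 2) / 4 = 12/4 = 3
  mean(B) = (5 + 5 + 2 + 8) / 4 = 20/4 = 5

Step 2 — sample covariance S[i,j] = (1/(n-1)) · Σ_k (x_{k,i} - mean_i) · (x_{k,j} - mean_j), with n-1 = 3.
  S[A,A] = ((-1)·(-1) + (2)·(2) + (0)·(0) + (-1)·(-1)) / 3 = 6/3 = 2
  S[A,B] = ((-1)·(0) + (2)·(0) + (0)·(-3) + (-1)·(3)) / 3 = -3/3 = -1
  S[B,B] = ((0)·(0) + (0)·(0) + (-3)·(-3) + (3)·(3)) / 3 = 18/3 = 6

S is symmetric (S[j,i] = S[i,j]). Assembling:

S = [[2, -1],
 [-1, 6]]


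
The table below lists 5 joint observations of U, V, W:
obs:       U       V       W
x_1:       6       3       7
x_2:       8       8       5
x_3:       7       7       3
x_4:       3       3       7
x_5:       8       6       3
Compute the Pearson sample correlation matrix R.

Step 1 — column means:
  mean(U) = (6 + 8 + 7 + 3 + 8) / 5 = 32/5 = 6.4
  mean(V) = (3 + 8 + 7 + 3 + 6) / 5 = 27/5 = 5.4
  mean(W) = (7 + 5 + 3 + 7 + 3) / 5 = 25/5 = 5

Step 2 — sample variances and covariances s[i,j] = (1/(n-1)) · Σ_k (x_{k,i} - mean_i) · (x_{k,j} - mean_j), with n-1 = 4:
  s[U,U] = ((-0.4)·(-0.4) + (1.6)·(1.6) + (0.6)·(0.6) + (-3.4)·(-3.4) + (1.6)·(1.6)) / 4 = 17.2/4 = 4.3
  s[U,V] = ((-0.4)·(-2.4) + (1.6)·(2.6) + (0.6)·(1.6) + (-3.4)·(-2.4) + (1.6)·(0.6)) / 4 = 15.2/4 = 3.8
  s[U,W] = ((-0.4)·(2) + (1.6)·(0) + (0.6)·(-2) + (-3.4)·(2) + (1.6)·(-2)) / 4 = -12/4 = -3
  s[V,V] = ((-2.4)·(-2.4) + (2.6)·(2.6) + (1.6)·(1.6) + (-2.4)·(-2.4) + (0.6)·(0.6)) / 4 = 21.2/4 = 5.3
  s[V,W] = ((-2.4)·(2) + (2.6)·(0) + (1.6)·(-2) + (-2.4)·(2) + (0.6)·(-2)) / 4 = -14/4 = -3.5
  s[W,W] = ((2)·(2) + (0)·(0) + (-2)·(-2) + (2)·(2) + (-2)·(-2)) / 4 = 16/4 = 4
  Sample standard deviations s_i = √(s[i,i]):
  s(U) = √(4.3) = 2.0736
  s(V) = √(5.3) = 2.3022
  s(W) = √(4) = 2

Step 3 — r_{ij} = s_{ij} / (s_i · s_j):
  r[U,U] = 1 (diagonal).
  r[U,V] = 3.8 / (2.0736 · 2.3022) = 3.8 / 4.7739 = 0.796
  r[U,W] = -3 / (2.0736 · 2) = -3 / 4.1473 = -0.7234
  r[V,V] = 1 (diagonal).
  r[V,W] = -3.5 / (2.3022 · 2) = -3.5 / 4.6043 = -0.7602
  r[W,W] = 1 (diagonal).

R is symmetric with unit diagonal. Assembling:

R = [[1, 0.796, -0.7234],
 [0.796, 1, -0.7602],
 [-0.7234, -0.7602, 1]]


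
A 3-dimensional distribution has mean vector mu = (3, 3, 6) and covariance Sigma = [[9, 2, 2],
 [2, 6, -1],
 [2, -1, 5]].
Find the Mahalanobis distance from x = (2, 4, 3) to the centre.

Step 1 — centre the observation: (x - mu) = (-1, 1, -3).

Step 2 — invert Sigma (cofactor / det for 3×3, or solve directly):
  Sigma^{-1} = [[0.1388, -0.0574, -0.067],
 [-0.0574, 0.1962, 0.0622],
 [-0.067, 0.0622, 0.2392]].

Step 3 — form the quadratic (x - mu)^T · Sigma^{-1} · (x - mu):
  Sigma^{-1} · (x - mu) = (0.0048, 0.067, -0.5885).
  (x - mu)^T · [Sigma^{-1} · (x - mu)] = (-1)·(0.0048) + (1)·(0.067) + (-3)·(-0.5885) = 1.8278.

Step 4 — take square root: d = √(1.8278) ≈ 1.3519.

d(x, mu) = √(1.8278) ≈ 1.3519


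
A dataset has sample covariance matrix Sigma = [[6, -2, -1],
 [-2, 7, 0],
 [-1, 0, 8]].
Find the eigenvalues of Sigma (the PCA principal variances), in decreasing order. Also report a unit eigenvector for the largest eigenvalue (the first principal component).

Step 1 — characteristic polynomial p(λ) = det(λI - Sigma) = λ³ - tr·λ² + c_1·λ - det, where tr = trace, c_1 = sum of the principal 2×2 minors, det = det(Sigma):
  tr = 6 + 7 + 8 = 21,
  c_1 = (6·7 - (-2)²) + (6·8 - (-1)²) + (7·8 - (0)²) = 38 + 47 + 56 = 141,
  det = 6·(7·8 - (0)²) - (-2)·((-2)·8 - (0)·(-1)) + (-1)·((-2)·(0) - 7·(-1)) = 6·(56) - (-2)·(-16) + (-1)·(7) = 297.
  So p(λ) = λ³ - 21λ² + 141λ - 297.
Step 2 — look for an integer root (rational root theorem: any rational root is an integer divisor of 297). Testing λ = 9:
  p(9) = 729 - 1701 + 1269 - 297 = 0  ✓
  Dividing out (λ - 9): p(λ) = (λ - 9)(λ² - 12λ + 33).
Step 3 — remaining eigenvalues from the quadratic λ² - 12λ + 33 = 0:
  Δ = 12² - 4·33 = 144 - 132 = 12,  λ = (12 ± √12)/2 = (12 ± 3.4641)/2 ≈ 7.7321 or 4.2679.
  Sorted: λ_1 = 9,  λ_2 = 7.7321,  λ_3 = 4.2679  (check: sum = 21 = tr ✓).

Step 4 — unit eigenvector for λ_1 = 9: v spans the null space of (Sigma - λ_1 I), whose rows are
  r_1 = (-3, -2, -1),  r_2 = (-2, -2, 0),  r_3 = (-1, 0, -1).
  v is orthogonal to every row, so take v ∝ r_1 × r_2 = ((-2)·(0) - (-1)·(-2), (-1)·(-2) - (-3)·(0), (-3)·(-2) - (-2)·(-2)) = (-2, 2, 2).
  Rescale (divide by 2; multiply by -1 so the first nonzero entry is positive): u = (1, -1, -1).
  ||u|| = √((1)² + (-1)² + (-1)²) = √(3) ≈ 1.7321,  v_1 = u/||u|| ≈ (0.5774, -0.5774, -0.5774) (||v_1|| = 1).

λ_1 = 9,  λ_2 = 7.7321,  λ_3 = 4.2679;  v_1 ≈ (0.5774, -0.5774, -0.5774)


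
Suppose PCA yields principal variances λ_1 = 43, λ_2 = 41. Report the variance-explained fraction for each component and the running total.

Step 1 — total variance = trace(Sigma) = Σ λ_i = 43 + 41 = 84.

Step 2 — fraction explained by component i = λ_i / Σ λ:
  PC1: 43/84 = 0.5119
  PC2: 41/84 = 0.4881

Step 3 — cumulative fraction after k components = (λ_1 + ... + λ_k) / Σ λ:
  k = 1: 43/84 = 0.5119
  k = 2: (43 + 41)/84 = 84/84 = 1

Summary (fraction, with percent):

explained: PC1 0.5119 (51.19%), PC2 0.4881 (48.81%);  cumulative: 0.5119, 1


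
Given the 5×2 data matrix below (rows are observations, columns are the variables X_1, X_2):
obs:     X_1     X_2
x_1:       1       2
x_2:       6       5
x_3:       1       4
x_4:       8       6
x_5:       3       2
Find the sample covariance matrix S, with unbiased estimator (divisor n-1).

Step 1 — column means:
  mean(X_1) = (1 + 6 + 1 + 8 + 3) / 5 = 19/5 = 3.8
  mean(X_2) = (2 + 5 + 4 + 6 + 2) / 5 = 19/5 = 3.8

Step 2 — sample covariance S[i,j] = (1/(n-1)) · Σ_k (x_{k,i} - mean_i) · (x_{k,j} - mean_j), with n-1 = 4.
  S[X_1,X_1] = ((-2.8)·(-2.8) + (2.2)·(2.2) + (-2.8)·(-2.8) + (4.2)·(4.2) + (-0.8)·(-0.8)) / 4 = 38.8/4 = 9.7
  S[X_1,X_2] = ((-2.8)·(-1.8) + (2.2)·(1.2) + (-2.8)·(0.2) + (4.2)·(2.2) + (-0.8)·(-1.8)) / 4 = 17.8/4 = 4.45
  S[X_2,X_2] = ((-1.8)·(-1.8) + (1.2)·(1.2) + (0.2)·(0.2) + (2.2)·(2.2) + (-1.8)·(-1.8)) / 4 = 12.8/4 = 3.2

S is symmetric (S[j,i] = S[i,j]). Assembling:

S = [[9.7, 4.45],
 [4.45, 3.2]]


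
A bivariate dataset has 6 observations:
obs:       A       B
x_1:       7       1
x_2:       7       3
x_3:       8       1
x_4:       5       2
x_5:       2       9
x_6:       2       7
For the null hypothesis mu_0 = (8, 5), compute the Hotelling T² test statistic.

Step 1 — sample mean vector:
  mean(A) = (7 + 7 + 8 + 5 + 2 + 2) / 6 = 31/6 = 5.1667
  mean(B) = (1 + 3 + 1 + 2 + 9 + 7) / 6 = 23/6 = 3.8333
  x̄ = (5.1667, 3.8333),  deviation x̄ - mu_0 = (5.1667, 3.8333) - (8, 5) = (-2.8333, -1.1667).

Step 2 — sample covariance matrix, S[i,j] = (1/(n-1)) · Σ_k (x_{k,i} - mean_i) · (x_{k,j} - mean_j), divisor n-1 = 5:
  S[A,A] = ((1.8333)·(1.8333) + (1.8333)·(1.8333) + (2.8333)·(2.8333) + (-0.1667)·(-0.1667) + (-3.1667)·(-3.1667) + (-3.1667)·(-3.1667)) / 5 = 34.8333/5 = 6.9667
  S[A,B] = ((1.8333)·(-2.8333) + (1.8333)·(-0.8333) + (2.8333)·(-2.8333) + (-0.1667)·(-1.8333) + (-3.1667)·(5.1667) + (-3.1667)·(3.1667)) / 5 = -40.8333/5 = -8.1667
  S[B,B] = ((-2.8333)·(-2.8333) + (-0.8333)·(-0.8333) + (-2.8333)·(-2.8333) + (-1.8333)·(-1.8333) + (5.1667)·(5.1667) + (3.1667)·(3.1667)) / 5 = 56.8333/5 = 11.3667
  S = [[6.9667, -8.1667],
 [-8.1667, 11.3667]].

Step 3 — invert S. det(S) = 6.9667·11.3667 - (-8.1667)² = 12.4933.
  S^{-1} = (1/det) · [[d, -b], [-b, a]] = [[0.9098, 0.6537],
 [0.6537, 0.5576]].

Step 4 — quadratic form (x̄ - mu_0)^T · S^{-1} · (x̄ - mu_0):
  S^{-1} · (x̄ - mu_0) = (-3.3404, -2.5027),
  (x̄ - mu_0)^T · [...] = (-2.8333)·(-3.3404) + (-1.1667)·(-2.5027) = 12.3844.

Step 5 — scale by n: T² = 6 · 12.3844 = 74.3063.

T² ≈ 74.3063


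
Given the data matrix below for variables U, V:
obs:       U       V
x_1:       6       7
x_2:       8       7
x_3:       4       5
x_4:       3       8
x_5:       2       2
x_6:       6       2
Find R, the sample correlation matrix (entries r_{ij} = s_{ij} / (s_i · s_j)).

Step 1 — column means:
  mean(U) = (6 + 8 + 4 + 3 + 2 + 6) / 6 = 29/6 = 4.8333
  mean(V) = (7 + 7 + 5 + 8 + 2 + 2) / 6 = 31/6 = 5.1667

Step 2 — sample variances and covariances s[i,j] = (1/(n-1)) · Σ_k (x_{k,i} - mean_i) · (x_{k,j} - mean_j), with n-1 = 5:
  s[U,U] = ((1.1667)·(1.1667) + (3.1667)·(3.1667) + (-0.8333)·(-0.8333) + (-1.8333)·(-1.8333) + (-2.8333)·(-2.8333) + (1.1667)·(1.1667)) / 5 = 24.8333/5 = 4.9667
  s[U,V] = ((1.1667)·(1.8333) + (3.1667)·(1.8333) + (-0.8333)·(-0.1667) + (-1.8333)·(2.8333) + (-2.8333)·(-3.1667) + (1.1667)·(-3.1667)) / 5 = 8.1667/5 = 1.6333
  s[V,V] = ((1.8333)·(1.8333) + (1.8333)·(1.8333) + (-0.1667)·(-0.1667) + (2.8333)·(2.8333) + (-3.1667)·(-3.1667) + (-3.1667)·(-3.1667)) / 5 = 34.8333/5 = 6.9667
  Sample standard deviations s_i = √(s[i,i]):
  s(U) = √(4.9667) = 2.2286
  s(V) = √(6.9667) = 2.6394

Step 3 — r_{ij} = s_{ij} / (s_i · s_j):
  r[U,U] = 1 (diagonal).
  r[U,V] = 1.6333 / (2.2286 · 2.6394) = 1.6333 / 5.8823 = 0.2777
  r[V,V] = 1 (diagonal).

R is symmetric with unit diagonal. Assembling:

R = [[1, 0.2777],
 [0.2777, 1]]


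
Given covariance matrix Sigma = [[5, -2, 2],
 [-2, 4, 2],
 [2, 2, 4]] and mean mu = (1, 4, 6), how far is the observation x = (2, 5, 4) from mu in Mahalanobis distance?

Step 1 — centre the observation: (x - mu) = (1, 1, -2).

Step 2 — invert Sigma (cofactor / det for 3×3, or solve directly):
  Sigma^{-1} = [[1, 1, -1],
 [1, 1.3333, -1.1667],
 [-1, -1.1667, 1.3333]].

Step 3 — form the quadratic (x - mu)^T · Sigma^{-1} · (x - mu):
  Sigma^{-1} · (x - mu) = (4, 4.6667, -4.8333).
  (x - mu)^T · [Sigma^{-1} · (x - mu)] = (1)·(4) + (1)·(4.6667) + (-2)·(-4.8333) = 18.3333.

Step 4 — take square root: d = √(18.3333) ≈ 4.2817.

d(x, mu) = √(18.3333) ≈ 4.2817


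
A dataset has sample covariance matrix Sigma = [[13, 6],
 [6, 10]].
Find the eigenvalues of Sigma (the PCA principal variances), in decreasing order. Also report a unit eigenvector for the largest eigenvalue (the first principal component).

Step 1 — characteristic polynomial of 2×2 Sigma:
  det(Sigma - λI) = λ² - trace · λ + det = 0.
  trace = 13 + 10 = 23, det = 13·10 - (6)² = 94.
Step 2 — discriminant:
  Δ = trace² - 4·det = 529 - 376 = 153.
Step 3 — eigenvalues:
  λ = (trace ± √Δ)/2 = (23 ± 12.3693)/2,
  λ_1 = 17.6847,  λ_2 = 5.3153.

Step 4 — unit eigenvector for λ_1: solve (Sigma - λ_1 I)v = 0. First row:
  (13 - 17.6847)·v_x + (6)·v_y = 0, i.e. (-4.6847)·v_x + (6)·v_y = 0,
  so v ∝ (b, λ_1 - a) = (6, 4.6847) = u.
  ||u|| = √((6)² + (4.6847)²) = √(57.946) ≈ 7.6122,
  v_1 = u/||u|| ≈ (0.7882, 0.6154) (||v_1|| = 1).

λ_1 = 17.6847,  λ_2 = 5.3153;  v_1 ≈ (0.7882, 0.6154)


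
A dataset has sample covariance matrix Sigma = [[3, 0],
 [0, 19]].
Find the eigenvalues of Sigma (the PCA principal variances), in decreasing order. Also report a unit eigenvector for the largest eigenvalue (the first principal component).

Step 1 — characteristic polynomial of 2×2 Sigma:
  det(Sigma - λI) = λ² - trace · λ + det = 0.
  trace = 3 + 19 = 22, det = 3·19 - (0)² = 57.
Step 2 — discriminant:
  Δ = trace² - 4·det = 484 - 228 = 256.
Step 3 — eigenvalues:
  λ = (trace ± √Δ)/2 = (22 ± 16)/2,
  λ_1 = 19,  λ_2 = 3.

Step 4 — unit eigenvector for λ_1: Sigma is diagonal, so its eigenvectors are the coordinate axes. λ_1 = 19 is the diagonal entry on the second coordinate axis, hence
  v_1 = (0, 1) (||v_1|| = 1).

λ_1 = 19,  λ_2 = 3;  v_1 ≈ (0, 1)


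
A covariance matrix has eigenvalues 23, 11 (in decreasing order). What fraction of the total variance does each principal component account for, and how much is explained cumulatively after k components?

Step 1 — total variance = trace(Sigma) = Σ λ_i = 23 + 11 = 34.

Step 2 — fraction explained by component i = λ_i / Σ λ:
  PC1: 23/34 = 0.6765
  PC2: 11/34 = 0.3235

Step 3 — cumulative fraction after k components = (λ_1 + ... + λ_k) / Σ λ:
  k = 1: 23/34 = 0.6765
  k = 2: (23 + 11)/34 = 34/34 = 1

Summary (fraction, with percent):

explained: PC1 0.6765 (67.65%), PC2 0.3235 (32.35%);  cumulative: 0.6765, 1


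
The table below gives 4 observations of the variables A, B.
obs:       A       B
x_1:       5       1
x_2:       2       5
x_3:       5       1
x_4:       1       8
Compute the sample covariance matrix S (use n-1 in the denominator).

Step 1 — column means:
  mean(A) = (5 + 2 + 5 + 1) / 4 = 13/4 = 3.25
  mean(B) = (1 + 5 + 1 + 8) / 4 = 15/4 = 3.75

Step 2 — sample covariance S[i,j] = (1/(n-1)) · Σ_k (x_{k,i} - mean_i) · (x_{k,j} - mean_j), with n-1 = 3.
  S[A,A] = ((1.75)·(1.75) + (-1.25)·(-1.25) + (1.75)·(1.75) + (-2.25)·(-2.25)) / 3 = 12.75/3 = 4.25
  S[A,B] = ((1.75)·(-2.75) + (-1.25)·(1.25) + (1.75)·(-2.75) + (-2.25)·(4.25)) / 3 = -20.75/3 = -6.9167
  S[B,B] = ((-2.75)·(-2.75) + (1.25)·(1.25) + (-2.75)·(-2.75) + (4.25)·(4.25)) / 3 = 34.75/3 = 11.5833

S is symmetric (S[j,i] = S[i,j]). Assembling:

S = [[4.25, -6.9167],
 [-6.9167, 11.5833]]


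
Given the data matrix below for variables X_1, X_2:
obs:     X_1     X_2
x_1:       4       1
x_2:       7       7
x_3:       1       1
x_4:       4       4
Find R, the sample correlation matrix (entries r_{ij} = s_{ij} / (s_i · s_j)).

Step 1 — column means:
  mean(X_1) = (4 + 7 + 1 + 4) / 4 = 16/4 = 4
  mean(X_2) = (1 + 7 + 1 + 4) / 4 = 13/4 = 3.25

Step 2 — sample variances and covariances s[i,j] = (1/(n-1)) · Σ_k (x_{k,i} - mean_i) · (x_{k,j} - mean_j), with n-1 = 3:
  s[X_1,X_1] = ((0)·(0) + (3)·(3) + (-3)·(-3) + (0)·(0)) / 3 = 18/3 = 6
  s[X_1,X_2] = ((0)·(-2.25) + (3)·(3.75) + (-3)·(-2.25) + (0)·(0.75)) / 3 = 18/3 = 6
  s[X_2,X_2] = ((-2.25)·(-2.25) + (3.75)·(3.75) + (-2.25)·(-2.25) + (0.75)·(0.75)) / 3 = 24.75/3 = 8.25
  Sample standard deviations s_i = √(s[i,i]):
  s(X_1) = √(6) = 2.4495
  s(X_2) = √(8.25) = 2.8723

Step 3 — r_{ij} = s_{ij} / (s_i · s_j):
  r[X_1,X_1] = 1 (diagonal).
  r[X_1,X_2] = 6 / (2.4495 · 2.8723) = 6 / 7.0356 = 0.8528
  r[X_2,X_2] = 1 (diagonal).

R is symmetric with unit diagonal. Assembling:

R = [[1, 0.8528],
 [0.8528, 1]]


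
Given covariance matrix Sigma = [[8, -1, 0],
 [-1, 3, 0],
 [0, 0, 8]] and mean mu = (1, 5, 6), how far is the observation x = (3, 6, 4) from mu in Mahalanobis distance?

Step 1 — centre the observation: (x - mu) = (2, 1, -2).

Step 2 — invert Sigma (cofactor / det for 3×3, or solve directly):
  Sigma^{-1} = [[0.1304, 0.0435, 0],
 [0.0435, 0.3478, 0],
 [0, 0, 0.125]].

Step 3 — form the quadratic (x - mu)^T · Sigma^{-1} · (x - mu):
  Sigma^{-1} · (x - mu) = (0.3043, 0.4348, -0.25).
  (x - mu)^T · [Sigma^{-1} · (x - mu)] = (2)·(0.3043) + (1)·(0.4348) + (-2)·(-0.25) = 1.5435.

Step 4 — take square root: d = √(1.5435) ≈ 1.2424.

d(x, mu) = √(1.5435) ≈ 1.2424


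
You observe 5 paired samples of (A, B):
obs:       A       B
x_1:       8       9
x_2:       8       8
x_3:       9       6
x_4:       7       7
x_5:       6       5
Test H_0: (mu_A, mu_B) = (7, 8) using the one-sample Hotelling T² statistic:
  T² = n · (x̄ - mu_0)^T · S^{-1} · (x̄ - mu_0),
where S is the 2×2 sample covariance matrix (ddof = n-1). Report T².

Step 1 — sample mean vector:
  mean(A) = (8 + 8 + 9 + 7 + 6) / 5 = 38/5 = 7.6
  mean(B) = (9 + 8 + 6 + 7 + 5) / 5 = 35/5 = 7
  x̄ = (7.6, 7),  deviation x̄ - mu_0 = (7.6, 7) - (7, 8) = (0.6, -1).

Step 2 — sample covariance matrix, S[i,j] = (1/(n-1)) · Σ_k (x_{k,i} - mean_i) · (x_{k,j} - mean_j), divisor n-1 = 4:
  S[A,A] = ((0.4)·(0.4) + (0.4)·(0.4) + (1.4)·(1.4) + (-0.6)·(-0.6) + (-1.6)·(-1.6)) / 4 = 5.2/4 = 1.3
  S[A,B] = ((0.4)·(2) + (0.4)·(1) + (1.4)·(-1) + (-0.6)·(0) + (-1.6)·(-2)) / 4 = 3/4 = 0.75
  S[B,B] = ((2)·(2) + (1)·(1) + (-1)·(-1) + (0)·(0) + (-2)·(-2)) / 4 = 10/4 = 2.5
  S = [[1.3, 0.75],
 [0.75, 2.5]].

Step 3 — invert S. det(S) = 1.3·2.5 - (0.75)² = 2.6875.
  S^{-1} = (1/det) · [[d, -b], [-b, a]] = [[0.9302, -0.2791],
 [-0.2791, 0.4837]].

Step 4 — quadratic form (x̄ - mu_0)^T · S^{-1} · (x̄ - mu_0):
  S^{-1} · (x̄ - mu_0) = (0.8372, -0.6512),
  (x̄ - mu_0)^T · [...] = (0.6)·(0.8372) + (-1)·(-0.6512) = 1.1535.

Step 5 — scale by n: T² = 5 · 1.1535 = 5.7674.

T² ≈ 5.7674


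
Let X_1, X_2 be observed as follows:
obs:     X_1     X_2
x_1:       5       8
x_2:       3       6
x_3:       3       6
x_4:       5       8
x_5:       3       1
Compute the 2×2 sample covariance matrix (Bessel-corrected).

Step 1 — column means:
  mean(X_1) = (5 + 3 + 3 + 5 + 3) / 5 = 19/5 = 3.8
  mean(X_2) = (8 + 6 + 6 + 8 + 1) / 5 = 29/5 = 5.8

Step 2 — sample covariance S[i,j] = (1/(n-1)) · Σ_k (x_{k,i} - mean_i) · (x_{k,j} - mean_j), with n-1 = 4.
  S[X_1,X_1] = ((1.2)·(1.2) + (-0.8)·(-0.8) + (-0.8)·(-0.8) + (1.2)·(1.2) + (-0.8)·(-0.8)) / 4 = 4.8/4 = 1.2
  S[X_1,X_2] = ((1.2)·(2.2) + (-0.8)·(0.2) + (-0.8)·(0.2) + (1.2)·(2.2) + (-0.8)·(-4.8)) / 4 = 8.8/4 = 2.2
  S[X_2,X_2] = ((2.2)·(2.2) + (0.2)·(0.2) + (0.2)·(0.2) + (2.2)·(2.2) + (-4.8)·(-4.8)) / 4 = 32.8/4 = 8.2

S is symmetric (S[j,i] = S[i,j]). Assembling:

S = [[1.2, 2.2],
 [2.2, 8.2]]


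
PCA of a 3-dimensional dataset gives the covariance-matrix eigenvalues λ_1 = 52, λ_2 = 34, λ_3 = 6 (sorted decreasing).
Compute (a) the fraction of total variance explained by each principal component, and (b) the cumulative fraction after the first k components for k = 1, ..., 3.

Step 1 — total variance = trace(Sigma) = Σ λ_i = 52 + 34 + 6 = 92.

Step 2 — fraction explained by component i = λ_i / Σ λ:
  PC1: 52/92 = 0.5652
  PC2: 34/92 = 0.3696
  PC3: 6/92 = 0.0652

Step 3 — cumulative fraction after k components = (λ_1 + ... + λ_k) / Σ λ:
  k = 1: 52/92 = 0.5652
  k = 2: (52 + 34)/92 = 86/92 = 0.9348
  k = 3: (52 + 34 + 6)/92 = 92/92 = 1

Summary (fraction, with percent):

explained: PC1 0.5652 (56.52%), PC2 0.3696 (36.96%), PC3 0.0652 (6.52%);  cumulative: 0.5652, 0.9348, 1


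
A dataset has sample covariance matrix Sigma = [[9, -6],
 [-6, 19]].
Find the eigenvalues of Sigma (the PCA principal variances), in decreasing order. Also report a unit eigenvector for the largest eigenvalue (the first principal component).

Step 1 — characteristic polynomial of 2×2 Sigma:
  det(Sigma - λI) = λ² - trace · λ + det = 0.
  trace = 9 + 19 = 28, det = 9·19 - (-6)² = 135.
Step 2 — discriminant:
  Δ = trace² - 4·det = 784 - 540 = 244.
Step 3 — eigenvalues:
  λ = (trace ± √Δ)/2 = (28 ± 15.6205)/2,
  λ_1 = 21.8102,  λ_2 = 6.1898.

Step 4 — unit eigenvector for λ_1: solve (Sigma - λ_1 I)v = 0. First row:
  (9 - 21.8102)·v_x + (-6)·v_y = 0, i.e. (-12.8102)·v_x + (-6)·v_y = 0,
  so v ∝ (b, λ_1 - a) = (-6, 12.8102); multiply by -1 so the first entry is positive: u = (6, -12.8102).
  ||u|| = √((6)² + (-12.8102)²) = √(200.1025) ≈ 14.1458,
  v_1 = u/||u|| ≈ (0.4242, -0.9056) (||v_1|| = 1).

λ_1 = 21.8102,  λ_2 = 6.1898;  v_1 ≈ (0.4242, -0.9056)


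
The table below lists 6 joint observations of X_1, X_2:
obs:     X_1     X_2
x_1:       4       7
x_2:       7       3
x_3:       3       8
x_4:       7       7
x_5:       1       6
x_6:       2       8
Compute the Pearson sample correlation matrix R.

Step 1 — column means:
  mean(X_1) = (4 + 7 + 3 + 7 + 1 + 2) / 6 = 24/6 = 4
  mean(X_2) = (7 + 3 + 8 + 7 + 6 + 8) / 6 = 39/6 = 6.5

Step 2 — sample variances and covariances s[i,j] = (1/(n-1)) · Σ_k (x_{k,i} - mean_i) · (x_{k,j} - mean_j), with n-1 = 5:
  s[X_1,X_1] = ((0)·(0) + (3)·(3) + (-1)·(-1) + (3)·(3) + (-3)·(-3) + (-2)·(-2)) / 5 = 32/5 = 6.4
  s[X_1,X_2] = ((0)·(0.5) + (3)·(-3.5) + (-1)·(1.5) + (3)·(0.5) + (-3)·(-0.5) + (-2)·(1.5)) / 5 = -12/5 = -2.4
  s[X_2,X_2] = ((0.5)·(0.5) + (-3.5)·(-3.5) + (1.5)·(1.5) + (0.5)·(0.5) + (-0.5)·(-0.5) + (1.5)·(1.5)) / 5 = 17.5/5 = 3.5
  Sample standard deviations s_i = √(s[i,i]):
  s(X_1) = √(6.4) = 2.5298
  s(X_2) = √(3.5) = 1.8708

Step 3 — r_{ij} = s_{ij} / (s_i · s_j):
  r[X_1,X_1] = 1 (diagonal).
  r[X_1,X_2] = -2.4 / (2.5298 · 1.8708) = -2.4 / 4.7329 = -0.5071
  r[X_2,X_2] = 1 (diagonal).

R is symmetric with unit diagonal. Assembling:

R = [[1, -0.5071],
 [-0.5071, 1]]


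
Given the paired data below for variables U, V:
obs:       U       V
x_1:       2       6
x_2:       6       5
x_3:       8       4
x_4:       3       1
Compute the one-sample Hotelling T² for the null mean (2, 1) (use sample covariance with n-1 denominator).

Step 1 — sample mean vector:
  mean(U) = (2 + 6 + 8 + 3) / 4 = 19/4 = 4.75
  mean(V) = (6 + 5 + 4 + 1) / 4 = 16/4 = 4
  x̄ = (4.75, 4),  deviation x̄ - mu_0 = (4.75, 4) - (2, 1) = (2.75, 3).

Step 2 — sample covariance matrix, S[i,j] = (1/(n-1)) · Σ_k (x_{k,i} - mean_i) · (x_{k,j} - mean_j), divisor n-1 = 3:
  S[U,U] = ((-2.75)·(-2.75) + (1.25)·(1.25) + (3.25)·(3.25) + (-1.75)·(-1.75)) / 3 = 22.75/3 = 7.5833
  S[U,V] = ((-2.75)·(2) + (1.25)·(1) + (3.25)·(0) + (-1.75)·(-3)) / 3 = 1/3 = 0.3333
  S[V,V] = ((2)·(2) + (1)·(1) + (0)·(0) + (-3)·(-3)) / 3 = 14/3 = 4.6667
  S = [[7.5833, 0.3333],
 [0.3333, 4.6667]].

Step 3 — invert S. det(S) = 7.5833·4.6667 - (0.3333)² = 35.2778.
  S^{-1} = (1/det) · [[d, -b], [-b, a]] = [[0.1323, -0.0094],
 [-0.0094, 0.215]].

Step 4 — quadratic form (x̄ - mu_0)^T · S^{-1} · (x̄ - mu_0):
  S^{-1} · (x̄ - mu_0) = (0.3354, 0.6189),
  (x̄ - mu_0)^T · [...] = (2.75)·(0.3354) + (3)·(0.6189) = 2.7791.

Step 5 — scale by n: T² = 4 · 2.7791 = 11.1165.

T² ≈ 11.1165


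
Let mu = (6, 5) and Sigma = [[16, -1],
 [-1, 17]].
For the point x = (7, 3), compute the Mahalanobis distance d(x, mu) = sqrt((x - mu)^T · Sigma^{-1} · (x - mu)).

Step 1 — centre the observation: (x - mu) = (1, -2).

Step 2 — invert Sigma. det(Sigma) = 16·17 - (-1)² = 271.
  Sigma^{-1} = (1/det) · [[d, -b], [-b, a]] = [[0.0627, 0.0037],
 [0.0037, 0.059]].

Step 3 — form the quadratic (x - mu)^T · Sigma^{-1} · (x - mu):
  Sigma^{-1} · (x - mu) = (0.0554, -0.1144).
  (x - mu)^T · [Sigma^{-1} · (x - mu)] = (1)·(0.0554) + (-2)·(-0.1144) = 0.2841.

Step 4 — take square root: d = √(0.2841) ≈ 0.533.

d(x, mu) = √(0.2841) ≈ 0.533


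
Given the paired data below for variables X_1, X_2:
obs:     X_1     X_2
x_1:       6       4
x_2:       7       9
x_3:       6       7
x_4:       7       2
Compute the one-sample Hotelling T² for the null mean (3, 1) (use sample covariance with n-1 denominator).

Step 1 — sample mean vector:
  mean(X_1) = (6 + 7 + 6 + 7) / 4 = 26/4 = 6.5
  mean(X_2) = (4 + 9 + 7 + 2) / 4 = 22/4 = 5.5
  x̄ = (6.5, 5.5),  deviation x̄ - mu_0 = (6.5, 5.5) - (3, 1) = (3.5, 4.5).

Step 2 — sample covariance matrix, S[i,j] = (1/(n-1)) · Σ_k (x_{k,i} - mean_i) · (x_{k,j} - mean_j), divisor n-1 = 3:
  S[X_1,X_1] = ((-0.5)·(-0.5) + (0.5)·(0.5) + (-0.5)·(-0.5) + (0.5)·(0.5)) / 3 = 1/3 = 0.3333
  S[X_1,X_2] = ((-0.5)·(-1.5) + (0.5)·(3.5) + (-0.5)·(1.5) + (0.5)·(-3.5)) / 3 = 0/3 = 0
  S[X_2,X_2] = ((-1.5)·(-1.5) + (3.5)·(3.5) + (1.5)·(1.5) + (-3.5)·(-3.5)) / 3 = 29/3 = 9.6667
  S = [[0.3333, 0],
 [0, 9.6667]].

Step 3 — invert S. det(S) = 0.3333·9.6667 - (0)² = 3.2222.
  S^{-1} = (1/det) · [[d, -b], [-b, a]] = [[3, 0],
 [0, 0.1034]].

Step 4 — quadratic form (x̄ - mu_0)^T · S^{-1} · (x̄ - mu_0):
  S^{-1} · (x̄ - mu_0) = (10.5, 0.4655),
  (x̄ - mu_0)^T · [...] = (3.5)·(10.5) + (4.5)·(0.4655) = 38.8448.

Step 5 — scale by n: T² = 4 · 38.8448 = 155.3793.

T² ≈ 155.3793


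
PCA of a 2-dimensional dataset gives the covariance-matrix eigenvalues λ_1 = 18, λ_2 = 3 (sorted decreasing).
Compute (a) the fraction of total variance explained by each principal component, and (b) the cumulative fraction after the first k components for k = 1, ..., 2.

Step 1 — total variance = trace(Sigma) = Σ λ_i = 18 + 3 = 21.

Step 2 — fraction explained by component i = λ_i / Σ λ:
  PC1: 18/21 = 0.8571
  PC2: 3/21 = 0.1429

Step 3 — cumulative fraction after k components = (λ_1 + ... + λ_k) / Σ λ:
  k = 1: 18/21 = 0.8571
  k = 2: (18 + 3)/21 = 21/21 = 1

Summary (fraction, with percent):

explained: PC1 0.8571 (85.71%), PC2 0.1429 (14.29%);  cumulative: 0.8571, 1


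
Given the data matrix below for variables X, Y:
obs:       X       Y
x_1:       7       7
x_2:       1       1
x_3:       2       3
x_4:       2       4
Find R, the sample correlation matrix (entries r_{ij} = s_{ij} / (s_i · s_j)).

Step 1 — column means:
  mean(X) = (7 + 1 + 2 + 2) / 4 = 12/4 = 3
  mean(Y) = (7 + 1 + 3 + 4) / 4 = 15/4 = 3.75

Step 2 — sample variances and covariances s[i,j] = (1/(n-1)) · Σ_k (x_{k,i} - mean_i) · (x_{k,j} - mean_j), with n-1 = 3:
  s[X,X] = ((4)·(4) + (-2)·(-2) + (-1)·(-1) + (-1)·(-1)) / 3 = 22/3 = 7.3333
  s[X,Y] = ((4)·(3.25) + (-2)·(-2.75) + (-1)·(-0.75) + (-1)·(0.25)) / 3 = 19/3 = 6.3333
  s[Y,Y] = ((3.25)·(3.25) + (-2.75)·(-2.75) + (-0.75)·(-0.75) + (0.25)·(0.25)) / 3 = 18.75/3 = 6.25
  Sample standard deviations s_i = √(s[i,i]):
  s(X) = √(7.3333) = 2.708
  s(Y) = √(6.25) = 2.5

Step 3 — r_{ij} = s_{ij} / (s_i · s_j):
  r[X,X] = 1 (diagonal).
  r[X,Y] = 6.3333 / (2.708 · 2.5) = 6.3333 / 6.77 = 0.9355
  r[Y,Y] = 1 (diagonal).

R is symmetric with unit diagonal. Assembling:

R = [[1, 0.9355],
 [0.9355, 1]]


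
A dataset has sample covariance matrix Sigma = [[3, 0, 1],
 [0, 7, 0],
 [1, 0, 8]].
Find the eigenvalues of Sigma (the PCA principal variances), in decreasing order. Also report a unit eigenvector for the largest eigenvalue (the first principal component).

Step 1 — characteristic polynomial p(λ) = det(λI - Sigma) = λ³ - tr·λ² + c_1·λ - det, where tr = trace, c_1 = sum of the principal 2×2 minors, det = det(Sigma):
  tr = 3 + 7 + 8 = 18,
  c_1 = (3·7 - (0)²) + (3·8 - (1)²) + (7·8 - (0)²) = 21 + 23 + 56 = 100,
  det = 3·(7·8 - (0)²) - (0)·((0)·8 - (0)·(1)) + (1)·((0)·(0) - 7·(1)) = 3·(56) - (0)·(0) + (1)·(-7) = 161.
  So p(λ) = λ³ - 18λ² + 100λ - 161.
Step 2 — look for an integer root (rational root theorem: any rational root is an integer divisor of 161). Testing λ = 7:
  p(7) = 343 - 882 + 700 - 161 = 0  ✓
  Dividing out (λ - 7): p(λ) = (λ - 7)(λ² - 11λ + 23).
Step 3 — remaining eigenvalues from the quadratic λ² - 11λ + 23 = 0:
  Δ = 11² - 4·23 = 121 - 92 = 29,  λ = (11 ± √29)/2 = (11 ± 5.3852)/2 ≈ 8.1926 or 2.8074.
  Sorted: λ_1 = 8.1926,  λ_2 = 7,  λ_3 = 2.8074  (check: sum = 18 = tr ✓).

Step 4 — unit eigenvector for λ_1 ≈ 8.1926: v spans the null space of (Sigma - λ_1 I), whose rows are
  r_1 = (-5.1926, 0, 1),  r_2 = (0, -1.1926, 0),  r_3 = (1, 0, -0.1926).
  v is orthogonal to every row, so take v ∝ r_1 × r_2 = ((0)·(0) - (1)·(-1.1926), (1)·(0) - (-5.1926)·(0), (-5.1926)·(-1.1926) - (0)·(0)) ≈ (1.1926, 0, 6.1926).
  Let u = (1.1926, 0, 6.1926).
  ||u|| = √((1.1926)² + (0)² + (6.1926)²) = √(39.7703) ≈ 6.3064,  v_1 = u/||u|| ≈ (0.1891, 0, 0.982) (||v_1|| = 1).

λ_1 = 8.1926,  λ_2 = 7,  λ_3 = 2.8074;  v_1 ≈ (0.1891, 0, 0.982)
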